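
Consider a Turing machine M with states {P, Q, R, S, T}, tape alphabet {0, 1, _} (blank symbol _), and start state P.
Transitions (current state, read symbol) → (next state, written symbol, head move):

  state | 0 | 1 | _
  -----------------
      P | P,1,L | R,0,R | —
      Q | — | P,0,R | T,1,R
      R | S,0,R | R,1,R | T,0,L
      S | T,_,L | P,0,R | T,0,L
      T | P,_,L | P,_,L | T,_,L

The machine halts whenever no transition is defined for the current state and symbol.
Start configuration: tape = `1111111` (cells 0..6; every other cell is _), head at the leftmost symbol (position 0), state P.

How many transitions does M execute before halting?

25

P | _[1]111111_   read 1 → write 0, move R, go to R
R | _0[1]11111_   read 1 → write 1, move R, go to R
R | _01[1]1111_   read 1 → write 1, move R, go to R
R | _011[1]111_   read 1 → write 1, move R, go to R
R | _0111[1]11_   read 1 → write 1, move R, go to R
R | _01111[1]1_   read 1 → write 1, move R, go to R
R | _011111[1]_   read 1 → write 1, move R, go to R
R | _0111111[_]   read _ → write 0, move L, go to T
T | _011111[1]0   read 1 → write _, move L, go to P
P | _01111[1]_0   read 1 → write 0, move R, go to R
R | _011110[_]0   read _ → write 0, move L, go to T
T | _01111[0]00   read 0 → write _, move L, go to P
P | _0111[1]_00   read 1 → write 0, move R, go to R
R | _01110[_]00   read _ → write 0, move L, go to T
T | _0111[0]000   read 0 → write _, move L, go to P
P | _011[1]_000   read 1 → write 0, move R, go to R
R | _0110[_]000   read _ → write 0, move L, go to T
T | _011[0]0000   read 0 → write _, move L, go to P
P | _01[1]_0000   read 1 → write 0, move R, go to R
R | _010[_]0000   read _ → write 0, move L, go to T
T | _01[0]00000   read 0 → write _, move L, go to P
P | _0[1]_00000   read 1 → write 0, move R, go to R
R | _00[_]00000   read _ → write 0, move L, go to T
T | _0[0]000000   read 0 → write _, move L, go to P
P | _[0]_000000   read 0 → write 1, move L, go to P
P | [_]1_000000
M halts after 25 transitions.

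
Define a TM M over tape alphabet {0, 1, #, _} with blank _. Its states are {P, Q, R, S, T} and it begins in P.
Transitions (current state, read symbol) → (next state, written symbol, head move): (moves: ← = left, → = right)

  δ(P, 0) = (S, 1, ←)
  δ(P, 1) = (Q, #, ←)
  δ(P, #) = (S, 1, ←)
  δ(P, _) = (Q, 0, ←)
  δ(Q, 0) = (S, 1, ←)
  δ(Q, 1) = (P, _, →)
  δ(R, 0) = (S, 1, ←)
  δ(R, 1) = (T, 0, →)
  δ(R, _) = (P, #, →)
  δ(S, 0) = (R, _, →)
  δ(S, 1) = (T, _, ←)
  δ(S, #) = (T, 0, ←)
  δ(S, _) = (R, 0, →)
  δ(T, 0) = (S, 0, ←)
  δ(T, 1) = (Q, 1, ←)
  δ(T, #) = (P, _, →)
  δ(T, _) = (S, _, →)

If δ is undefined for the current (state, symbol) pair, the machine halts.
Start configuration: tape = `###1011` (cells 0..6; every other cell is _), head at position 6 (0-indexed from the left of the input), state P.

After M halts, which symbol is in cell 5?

0

state=P head=6 tape=###101[1]____   (P,1)→(Q,#,←)
state=Q head=5 tape=###10[1]#____   (Q,1)→(P,_,→)
state=P head=6 tape=###10_[#]____   (P,#)→(S,1,←)
state=S head=5 tape=###10[_]1____   (S,_)→(R,0,→)
state=R head=6 tape=###100[1]____   (R,1)→(T,0,→)
state=T head=7 tape=###1000[_]___   (T,_)→(S,_,→)
state=S head=8 tape=###1000_[_]__   (S,_)→(R,0,→)
state=R head=9 tape=###1000_0[_]_   (R,_)→(P,#,→)
state=P head=10 tape=###1000_0#[_]   (P,_)→(Q,0,←)
state=Q head=9 tape=###1000_0[#]0
Cell 5 holds 0 when M halts.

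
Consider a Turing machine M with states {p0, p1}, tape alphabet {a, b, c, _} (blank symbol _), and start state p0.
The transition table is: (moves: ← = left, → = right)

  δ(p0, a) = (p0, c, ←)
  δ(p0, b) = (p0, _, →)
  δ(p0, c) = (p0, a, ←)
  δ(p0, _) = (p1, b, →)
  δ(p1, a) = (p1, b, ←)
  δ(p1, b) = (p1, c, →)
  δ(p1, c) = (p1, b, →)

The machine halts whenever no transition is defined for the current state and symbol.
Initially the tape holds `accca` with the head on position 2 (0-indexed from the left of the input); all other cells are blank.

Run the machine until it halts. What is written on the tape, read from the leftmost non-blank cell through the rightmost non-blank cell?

state=p0 head=2 tape=_ac[c]ca_   (p0,c)→(p0,a,←)
state=p0 head=1 tape=_a[c]aca_   (p0,c)→(p0,a,←)
state=p0 head=0 tape=_[a]aaca_   (p0,a)→(p0,c,←)
state=p0 head=-1 tape=[_]caaca_   (p0,_)→(p1,b,→)
state=p1 head=0 tape=b[c]aaca_   (p1,c)→(p1,b,→)
state=p1 head=1 tape=bb[a]aca_   (p1,a)→(p1,b,←)
state=p1 head=0 tape=b[b]baca_   (p1,b)→(p1,c,→)
state=p1 head=1 tape=bc[b]aca_   (p1,b)→(p1,c,→)
state=p1 head=2 tape=bcc[a]ca_   (p1,a)→(p1,b,←)
state=p1 head=1 tape=bc[c]bca_   (p1,c)→(p1,b,→)
state=p1 head=2 tape=bcb[b]ca_   (p1,b)→(p1,c,→)
state=p1 head=3 tape=bcbc[c]a_   (p1,c)→(p1,b,→)
state=p1 head=4 tape=bcbcb[a]_   (p1,a)→(p1,b,←)
state=p1 head=3 tape=bcbc[b]b_   (p1,b)→(p1,c,→)
state=p1 head=4 tape=bcbcc[b]_   (p1,b)→(p1,c,→)
state=p1 head=5 tape=bcbccc[_]
The non-blank tape span at halt is bcbccc.

bcbccc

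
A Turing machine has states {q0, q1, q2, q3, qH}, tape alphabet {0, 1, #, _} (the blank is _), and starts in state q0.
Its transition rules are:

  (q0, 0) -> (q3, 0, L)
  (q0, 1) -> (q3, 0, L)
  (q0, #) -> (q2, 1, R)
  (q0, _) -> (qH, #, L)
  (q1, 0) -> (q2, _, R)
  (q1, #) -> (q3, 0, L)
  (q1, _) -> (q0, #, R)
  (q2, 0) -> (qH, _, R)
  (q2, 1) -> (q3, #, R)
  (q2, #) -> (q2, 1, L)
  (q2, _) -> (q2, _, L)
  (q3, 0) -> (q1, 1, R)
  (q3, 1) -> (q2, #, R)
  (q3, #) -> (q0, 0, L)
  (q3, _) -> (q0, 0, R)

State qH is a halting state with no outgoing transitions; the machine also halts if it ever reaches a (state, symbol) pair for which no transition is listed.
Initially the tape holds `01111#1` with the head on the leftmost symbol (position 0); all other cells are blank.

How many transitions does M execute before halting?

27

state=q0 head=0 tape=_[0]1111#1__   (q0,0)→(q3,0,L)
state=q3 head=-1 tape=[_]01111#1__   (q3,_)→(q0,0,R)
state=q0 head=0 tape=0[0]1111#1__   (q0,0)→(q3,0,L)
state=q3 head=-1 tape=[0]01111#1__   (q3,0)→(q1,1,R)
state=q1 head=0 tape=1[0]1111#1__   (q1,0)→(q2,_,R)
state=q2 head=1 tape=1_[1]111#1__   (q2,1)→(q3,#,R)
state=q3 head=2 tape=1_#[1]11#1__   (q3,1)→(q2,#,R)
state=q2 head=3 tape=1_##[1]1#1__   (q2,1)→(q3,#,R)
state=q3 head=4 tape=1_###[1]#1__   (q3,1)→(q2,#,R)
state=q2 head=5 tape=1_####[#]1__   (q2,#)→(q2,1,L)
state=q2 head=4 tape=1_###[#]11__   (q2,#)→(q2,1,L)
state=q2 head=3 tape=1_##[#]111__   (q2,#)→(q2,1,L)
state=q2 head=2 tape=1_#[#]1111__   (q2,#)→(q2,1,L)
state=q2 head=1 tape=1_[#]11111__   (q2,#)→(q2,1,L)
state=q2 head=0 tape=1[_]111111__   (q2,_)→(q2,_,L)
state=q2 head=-1 tape=[1]_111111__   (q2,1)→(q3,#,R)
state=q3 head=0 tape=#[_]111111__   (q3,_)→(q0,0,R)
state=q0 head=1 tape=#0[1]11111__   (q0,1)→(q3,0,L)
state=q3 head=0 tape=#[0]011111__   (q3,0)→(q1,1,R)
state=q1 head=1 tape=#1[0]11111__   (q1,0)→(q2,_,R)
state=q2 head=2 tape=#1_[1]1111__   (q2,1)→(q3,#,R)
state=q3 head=3 tape=#1_#[1]111__   (q3,1)→(q2,#,R)
state=q2 head=4 tape=#1_##[1]11__   (q2,1)→(q3,#,R)
state=q3 head=5 tape=#1_###[1]1__   (q3,1)→(q2,#,R)
state=q2 head=6 tape=#1_####[1]__   (q2,1)→(q3,#,R)
state=q3 head=7 tape=#1_#####[_]_   (q3,_)→(q0,0,R)
state=q0 head=8 tape=#1_#####0[_]   (q0,_)→(qH,#,L)
state=qH head=7 tape=#1_#####[0]#
M halts after 27 transitions.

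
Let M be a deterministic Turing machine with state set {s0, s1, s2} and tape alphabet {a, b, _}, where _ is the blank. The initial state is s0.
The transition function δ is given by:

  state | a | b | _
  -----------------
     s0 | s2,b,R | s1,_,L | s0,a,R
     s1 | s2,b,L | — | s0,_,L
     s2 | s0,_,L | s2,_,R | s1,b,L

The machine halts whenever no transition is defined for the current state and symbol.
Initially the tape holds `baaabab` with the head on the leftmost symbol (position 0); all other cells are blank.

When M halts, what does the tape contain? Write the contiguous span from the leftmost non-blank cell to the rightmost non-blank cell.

s0 | __[b]aaabab   read b → write _, move L, go to s1
s1 | _[_]_aaabab   read _ → write _, move L, go to s0
s0 | [_]__aaabab   read _ → write a, move R, go to s0
s0 | a[_]_aaabab   read _ → write a, move R, go to s0
s0 | aa[_]aaabab   read _ → write a, move R, go to s0
s0 | aaa[a]aabab   read a → write b, move R, go to s2
s2 | aaab[a]abab   read a → write _, move L, go to s0
s0 | aaa[b]_abab   read b → write _, move L, go to s1
s1 | aa[a]__abab   read a → write b, move L, go to s2
s2 | a[a]b__abab   read a → write _, move L, go to s0
s0 | [a]_b__abab   read a → write b, move R, go to s2
s2 | b[_]b__abab   read _ → write b, move L, go to s1
s1 | [b]bb__abab
The non-blank tape span at halt is bbb__abab.

bbb__abab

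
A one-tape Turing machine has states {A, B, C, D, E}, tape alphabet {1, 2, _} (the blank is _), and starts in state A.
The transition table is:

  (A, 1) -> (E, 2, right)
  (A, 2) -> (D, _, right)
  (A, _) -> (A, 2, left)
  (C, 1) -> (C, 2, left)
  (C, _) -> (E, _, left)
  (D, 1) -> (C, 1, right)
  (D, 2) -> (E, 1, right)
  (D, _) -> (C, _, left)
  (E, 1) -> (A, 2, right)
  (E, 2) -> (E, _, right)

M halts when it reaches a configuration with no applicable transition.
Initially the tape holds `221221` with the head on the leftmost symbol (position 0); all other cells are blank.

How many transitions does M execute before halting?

state=A head=0 tape=[2]21221__   (A,2)→(D,_,right)
state=D head=1 tape=_[2]1221__   (D,2)→(E,1,right)
state=E head=2 tape=_1[1]221__   (E,1)→(A,2,right)
state=A head=3 tape=_12[2]21__   (A,2)→(D,_,right)
state=D head=4 tape=_12_[2]1__   (D,2)→(E,1,right)
state=E head=5 tape=_12_1[1]__   (E,1)→(A,2,right)
state=A head=6 tape=_12_12[_]_   (A,_)→(A,2,left)
state=A head=5 tape=_12_1[2]2_   (A,2)→(D,_,right)
state=D head=6 tape=_12_1_[2]_   (D,2)→(E,1,right)
state=E head=7 tape=_12_1_1[_]
M halts after 9 transitions.

9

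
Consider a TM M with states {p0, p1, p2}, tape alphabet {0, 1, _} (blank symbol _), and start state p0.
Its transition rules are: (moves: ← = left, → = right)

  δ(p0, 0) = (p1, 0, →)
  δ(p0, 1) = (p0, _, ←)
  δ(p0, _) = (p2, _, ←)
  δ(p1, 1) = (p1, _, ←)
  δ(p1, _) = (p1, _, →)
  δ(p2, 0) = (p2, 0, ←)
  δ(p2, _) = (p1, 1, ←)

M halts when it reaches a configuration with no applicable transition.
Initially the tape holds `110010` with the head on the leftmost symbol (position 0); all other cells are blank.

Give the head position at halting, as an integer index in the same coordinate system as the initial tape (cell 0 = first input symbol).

2

state=p0 head=0 tape=___[1]10010   (p0,1)→(p0,_,←)
state=p0 head=-1 tape=__[_]_10010   (p0,_)→(p2,_,←)
state=p2 head=-2 tape=_[_]__10010   (p2,_)→(p1,1,←)
state=p1 head=-3 tape=[_]1__10010   (p1,_)→(p1,_,→)
state=p1 head=-2 tape=_[1]__10010   (p1,1)→(p1,_,←)
state=p1 head=-3 tape=[_]___10010   (p1,_)→(p1,_,→)
state=p1 head=-2 tape=_[_]__10010   (p1,_)→(p1,_,→)
state=p1 head=-1 tape=__[_]_10010   (p1,_)→(p1,_,→)
state=p1 head=0 tape=___[_]10010   (p1,_)→(p1,_,→)
state=p1 head=1 tape=____[1]0010   (p1,1)→(p1,_,←)
state=p1 head=0 tape=___[_]_0010   (p1,_)→(p1,_,→)
state=p1 head=1 tape=____[_]0010   (p1,_)→(p1,_,→)
state=p1 head=2 tape=_____[0]010
At halt the head is at cell 2.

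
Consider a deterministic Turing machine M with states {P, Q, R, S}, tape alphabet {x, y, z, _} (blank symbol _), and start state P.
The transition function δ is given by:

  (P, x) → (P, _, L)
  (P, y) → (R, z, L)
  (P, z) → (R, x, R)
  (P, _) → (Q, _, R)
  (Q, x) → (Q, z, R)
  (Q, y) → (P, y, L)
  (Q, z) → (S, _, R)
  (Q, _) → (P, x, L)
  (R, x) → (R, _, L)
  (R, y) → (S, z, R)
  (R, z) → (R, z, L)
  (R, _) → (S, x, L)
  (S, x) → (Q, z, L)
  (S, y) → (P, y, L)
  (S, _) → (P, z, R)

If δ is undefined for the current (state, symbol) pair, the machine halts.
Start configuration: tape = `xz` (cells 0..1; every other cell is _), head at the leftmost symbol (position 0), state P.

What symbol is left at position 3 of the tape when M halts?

state=P head=0 tape=_[x]z____   (P,x)→(P,_,L)
state=P head=-1 tape=[_]_z____   (P,_)→(Q,_,R)
state=Q head=0 tape=_[_]z____   (Q,_)→(P,x,L)
state=P head=-1 tape=[_]xz____   (P,_)→(Q,_,R)
state=Q head=0 tape=_[x]z____   (Q,x)→(Q,z,R)
state=Q head=1 tape=_z[z]____   (Q,z)→(S,_,R)
state=S head=2 tape=_z_[_]___   (S,_)→(P,z,R)
state=P head=3 tape=_z_z[_]__   (P,_)→(Q,_,R)
state=Q head=4 tape=_z_z_[_]_   (Q,_)→(P,x,L)
state=P head=3 tape=_z_z[_]x_   (P,_)→(Q,_,R)
state=Q head=4 tape=_z_z_[x]_   (Q,x)→(Q,z,R)
state=Q head=5 tape=_z_z_z[_]   (Q,_)→(P,x,L)
state=P head=4 tape=_z_z_[z]x   (P,z)→(R,x,R)
state=R head=5 tape=_z_z_x[x]   (R,x)→(R,_,L)
state=R head=4 tape=_z_z_[x]_   (R,x)→(R,_,L)
state=R head=3 tape=_z_z[_]__   (R,_)→(S,x,L)
state=S head=2 tape=_z_[z]x__
Cell 3 holds x when M halts.

x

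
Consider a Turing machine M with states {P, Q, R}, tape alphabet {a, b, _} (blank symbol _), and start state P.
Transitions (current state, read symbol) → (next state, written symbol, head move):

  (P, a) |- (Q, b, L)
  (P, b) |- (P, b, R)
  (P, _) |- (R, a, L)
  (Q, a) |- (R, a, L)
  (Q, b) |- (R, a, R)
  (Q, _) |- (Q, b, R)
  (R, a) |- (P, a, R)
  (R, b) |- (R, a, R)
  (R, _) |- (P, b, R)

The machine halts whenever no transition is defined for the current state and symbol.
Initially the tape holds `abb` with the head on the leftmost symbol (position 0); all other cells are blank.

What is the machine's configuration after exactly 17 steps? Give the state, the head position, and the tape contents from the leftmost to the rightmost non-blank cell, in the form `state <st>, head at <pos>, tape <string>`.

P | _[a]bb___   read a → write b, move L, go to Q
Q | [_]bbb___   read _ → write b, move R, go to Q
Q | b[b]bb___   read b → write a, move R, go to R
R | ba[b]b___   read b → write a, move R, go to R
R | baa[b]___   read b → write a, move R, go to R
R | baaa[_]__   read _ → write b, move R, go to P
P | baaab[_]_   read _ → write a, move L, go to R
R | baaa[b]a_   read b → write a, move R, go to R
R | baaaa[a]_   read a → write a, move R, go to P
P | baaaaa[_]   read _ → write a, move L, go to R
R | baaaa[a]a   read a → write a, move R, go to P
P | baaaaa[a]   read a → write b, move L, go to Q
Q | baaaa[a]b   read a → write a, move L, go to R
R | baaa[a]ab   read a → write a, move R, go to P
P | baaaa[a]b   read a → write b, move L, go to Q
Q | baaa[a]bb   read a → write a, move L, go to R
R | baa[a]abb   read a → write a, move R, go to P
P | baaa[a]bb
After 17 steps: state P, head at 3, tape baaaabb.

state P, head at 3, tape baaaabb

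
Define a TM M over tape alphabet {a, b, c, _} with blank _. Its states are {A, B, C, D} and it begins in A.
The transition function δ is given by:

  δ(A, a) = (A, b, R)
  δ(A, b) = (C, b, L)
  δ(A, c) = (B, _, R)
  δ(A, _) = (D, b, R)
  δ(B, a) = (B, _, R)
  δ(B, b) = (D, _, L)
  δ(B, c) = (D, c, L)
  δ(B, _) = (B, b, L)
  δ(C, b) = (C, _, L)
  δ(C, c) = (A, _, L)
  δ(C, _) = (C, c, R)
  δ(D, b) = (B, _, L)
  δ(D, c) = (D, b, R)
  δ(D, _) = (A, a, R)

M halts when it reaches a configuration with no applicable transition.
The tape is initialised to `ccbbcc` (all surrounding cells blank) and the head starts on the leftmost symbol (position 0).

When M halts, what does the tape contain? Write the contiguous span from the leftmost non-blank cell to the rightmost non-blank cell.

A | [c]cbbcc   read c → write _, move R, go to B
B | _[c]bbcc   read c → write c, move L, go to D
D | [_]cbbcc   read _ → write a, move R, go to A
A | a[c]bbcc   read c → write _, move R, go to B
B | a_[b]bcc   read b → write _, move L, go to D
D | a[_]_bcc   read _ → write a, move R, go to A
A | aa[_]bcc   read _ → write b, move R, go to D
D | aab[b]cc   read b → write _, move L, go to B
B | aa[b]_cc   read b → write _, move L, go to D
D | a[a]__cc
The non-blank tape span at halt is aa__cc.

aa__cc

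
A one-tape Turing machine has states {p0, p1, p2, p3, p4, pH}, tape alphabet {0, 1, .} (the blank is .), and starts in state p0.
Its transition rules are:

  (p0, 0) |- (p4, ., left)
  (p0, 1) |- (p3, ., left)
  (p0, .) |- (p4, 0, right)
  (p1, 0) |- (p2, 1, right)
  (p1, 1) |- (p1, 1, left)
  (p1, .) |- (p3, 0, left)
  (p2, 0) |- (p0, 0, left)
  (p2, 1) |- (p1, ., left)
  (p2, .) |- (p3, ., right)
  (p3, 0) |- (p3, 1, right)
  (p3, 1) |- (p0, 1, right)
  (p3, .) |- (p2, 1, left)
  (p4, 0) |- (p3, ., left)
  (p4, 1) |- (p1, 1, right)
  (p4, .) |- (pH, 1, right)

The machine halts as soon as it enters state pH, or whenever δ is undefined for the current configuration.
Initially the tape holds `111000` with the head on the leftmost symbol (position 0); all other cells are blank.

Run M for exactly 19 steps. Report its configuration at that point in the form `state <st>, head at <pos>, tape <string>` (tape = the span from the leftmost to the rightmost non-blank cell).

state=p0 head=0 tape=....[1]11000   (p0,1)→(p3,.,left)
state=p3 head=-1 tape=...[.].11000   (p3,.)→(p2,1,left)
state=p2 head=-2 tape=..[.]1.11000   (p2,.)→(p3,.,right)
state=p3 head=-1 tape=...[1].11000   (p3,1)→(p0,1,right)
state=p0 head=0 tape=...1[.]11000   (p0,.)→(p4,0,right)
state=p4 head=1 tape=...10[1]1000   (p4,1)→(p1,1,right)
state=p1 head=2 tape=...101[1]000   (p1,1)→(p1,1,left)
state=p1 head=1 tape=...10[1]1000   (p1,1)→(p1,1,left)
state=p1 head=0 tape=...1[0]11000   (p1,0)→(p2,1,right)
state=p2 head=1 tape=...11[1]1000   (p2,1)→(p1,.,left)
state=p1 head=0 tape=...1[1].1000   (p1,1)→(p1,1,left)
state=p1 head=-1 tape=...[1]1.1000   (p1,1)→(p1,1,left)
state=p1 head=-2 tape=..[.]11.1000   (p1,.)→(p3,0,left)
state=p3 head=-3 tape=.[.]011.1000   (p3,.)→(p2,1,left)
state=p2 head=-4 tape=[.]1011.1000   (p2,.)→(p3,.,right)
state=p3 head=-3 tape=.[1]011.1000   (p3,1)→(p0,1,right)
state=p0 head=-2 tape=.1[0]11.1000   (p0,0)→(p4,.,left)
state=p4 head=-3 tape=.[1].11.1000   (p4,1)→(p1,1,right)
state=p1 head=-2 tape=.1[.]11.1000   (p1,.)→(p3,0,left)
state=p3 head=-3 tape=.[1]011.1000
After 19 steps: state p3, head at -3, tape 1011.1000.

state p3, head at -3, tape 1011.1000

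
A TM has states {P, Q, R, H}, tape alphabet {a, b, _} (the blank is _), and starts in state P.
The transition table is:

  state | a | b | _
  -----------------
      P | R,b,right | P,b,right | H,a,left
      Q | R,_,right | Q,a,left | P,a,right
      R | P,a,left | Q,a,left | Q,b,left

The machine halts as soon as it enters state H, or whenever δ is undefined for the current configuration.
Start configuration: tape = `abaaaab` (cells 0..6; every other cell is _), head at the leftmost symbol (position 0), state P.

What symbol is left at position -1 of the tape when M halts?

a

state=P head=0 tape=__[a]baaaab   (P,a)→(R,b,right)
state=R head=1 tape=__b[b]aaaab   (R,b)→(Q,a,left)
state=Q head=0 tape=__[b]aaaaab   (Q,b)→(Q,a,left)
state=Q head=-1 tape=_[_]aaaaaab   (Q,_)→(P,a,right)
state=P head=0 tape=_a[a]aaaaab   (P,a)→(R,b,right)
state=R head=1 tape=_ab[a]aaaab   (R,a)→(P,a,left)
state=P head=0 tape=_a[b]aaaaab   (P,b)→(P,b,right)
state=P head=1 tape=_ab[a]aaaab   (P,a)→(R,b,right)
state=R head=2 tape=_abb[a]aaab   (R,a)→(P,a,left)
state=P head=1 tape=_ab[b]aaaab   (P,b)→(P,b,right)
state=P head=2 tape=_abb[a]aaab   (P,a)→(R,b,right)
state=R head=3 tape=_abbb[a]aab   (R,a)→(P,a,left)
state=P head=2 tape=_abb[b]aaab   (P,b)→(P,b,right)
state=P head=3 tape=_abbb[a]aab   (P,a)→(R,b,right)
state=R head=4 tape=_abbbb[a]ab   (R,a)→(P,a,left)
state=P head=3 tape=_abbb[b]aab   (P,b)→(P,b,right)
state=P head=4 tape=_abbbb[a]ab   (P,a)→(R,b,right)
state=R head=5 tape=_abbbbb[a]b   (R,a)→(P,a,left)
state=P head=4 tape=_abbbb[b]ab   (P,b)→(P,b,right)
state=P head=5 tape=_abbbbb[a]b   (P,a)→(R,b,right)
state=R head=6 tape=_abbbbbb[b]   (R,b)→(Q,a,left)
state=Q head=5 tape=_abbbbb[b]a   (Q,b)→(Q,a,left)
state=Q head=4 tape=_abbbb[b]aa   (Q,b)→(Q,a,left)
state=Q head=3 tape=_abbb[b]aaa   (Q,b)→(Q,a,left)
state=Q head=2 tape=_abb[b]aaaa   (Q,b)→(Q,a,left)
state=Q head=1 tape=_ab[b]aaaaa   (Q,b)→(Q,a,left)
state=Q head=0 tape=_a[b]aaaaaa   (Q,b)→(Q,a,left)
state=Q head=-1 tape=_[a]aaaaaaa   (Q,a)→(R,_,right)
state=R head=0 tape=__[a]aaaaaa   (R,a)→(P,a,left)
state=P head=-1 tape=_[_]aaaaaaa   (P,_)→(H,a,left)
state=H head=-2 tape=[_]aaaaaaaa
Cell -1 holds a when M halts.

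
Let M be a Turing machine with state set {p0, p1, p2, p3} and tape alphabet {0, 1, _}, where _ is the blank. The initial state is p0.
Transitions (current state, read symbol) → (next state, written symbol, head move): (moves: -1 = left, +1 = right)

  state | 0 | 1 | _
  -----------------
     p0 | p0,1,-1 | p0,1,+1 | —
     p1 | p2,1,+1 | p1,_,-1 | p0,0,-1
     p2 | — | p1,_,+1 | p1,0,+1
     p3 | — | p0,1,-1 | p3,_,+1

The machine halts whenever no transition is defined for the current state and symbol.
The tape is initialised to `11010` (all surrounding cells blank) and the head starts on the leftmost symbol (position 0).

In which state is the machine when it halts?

p0

state=p0 head=0 tape=[1]1010_   (p0,1)→(p0,1,+1)
state=p0 head=1 tape=1[1]010_   (p0,1)→(p0,1,+1)
state=p0 head=2 tape=11[0]10_   (p0,0)→(p0,1,-1)
state=p0 head=1 tape=1[1]110_   (p0,1)→(p0,1,+1)
state=p0 head=2 tape=11[1]10_   (p0,1)→(p0,1,+1)
state=p0 head=3 tape=111[1]0_   (p0,1)→(p0,1,+1)
state=p0 head=4 tape=1111[0]_   (p0,0)→(p0,1,-1)
state=p0 head=3 tape=111[1]1_   (p0,1)→(p0,1,+1)
state=p0 head=4 tape=1111[1]_   (p0,1)→(p0,1,+1)
state=p0 head=5 tape=11111[_]
No transition is defined for (p0, _); M halts in state p0.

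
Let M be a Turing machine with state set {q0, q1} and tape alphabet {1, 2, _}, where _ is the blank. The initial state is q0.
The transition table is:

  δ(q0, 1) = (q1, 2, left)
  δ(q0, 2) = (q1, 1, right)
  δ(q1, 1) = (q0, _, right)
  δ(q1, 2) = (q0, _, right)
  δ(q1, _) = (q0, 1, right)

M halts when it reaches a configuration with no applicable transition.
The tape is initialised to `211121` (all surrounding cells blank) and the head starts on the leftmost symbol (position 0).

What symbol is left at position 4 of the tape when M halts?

q0 | [2]11121_   read 2 → write 1, move right, go to q1
q1 | 1[1]1121_   read 1 → write _, move right, go to q0
q0 | 1_[1]121_   read 1 → write 2, move left, go to q1
q1 | 1[_]2121_   read _ → write 1, move right, go to q0
q0 | 11[2]121_   read 2 → write 1, move right, go to q1
q1 | 111[1]21_   read 1 → write _, move right, go to q0
q0 | 111_[2]1_   read 2 → write 1, move right, go to q1
q1 | 111_1[1]_   read 1 → write _, move right, go to q0
q0 | 111_1_[_]
Cell 4 holds 1 when M halts.

1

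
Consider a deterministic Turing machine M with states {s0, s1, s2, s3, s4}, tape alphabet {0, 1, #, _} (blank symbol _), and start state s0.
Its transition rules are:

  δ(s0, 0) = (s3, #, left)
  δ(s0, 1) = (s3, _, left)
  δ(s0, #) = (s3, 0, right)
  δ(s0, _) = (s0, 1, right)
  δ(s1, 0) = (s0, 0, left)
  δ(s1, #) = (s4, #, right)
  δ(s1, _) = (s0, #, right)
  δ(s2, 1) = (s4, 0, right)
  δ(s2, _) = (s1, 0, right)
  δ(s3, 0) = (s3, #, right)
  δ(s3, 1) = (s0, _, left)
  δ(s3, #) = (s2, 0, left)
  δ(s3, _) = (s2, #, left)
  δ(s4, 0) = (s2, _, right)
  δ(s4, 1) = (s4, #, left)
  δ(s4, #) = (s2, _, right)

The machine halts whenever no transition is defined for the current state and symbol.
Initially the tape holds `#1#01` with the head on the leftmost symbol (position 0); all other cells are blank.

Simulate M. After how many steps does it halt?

11

s0 | __[#]1#01_   read # → write 0, move right, go to s3
s3 | __0[1]#01_   read 1 → write _, move left, go to s0
s0 | __[0]_#01_   read 0 → write #, move left, go to s3
s3 | _[_]#_#01_   read _ → write #, move left, go to s2
s2 | [_]##_#01_   read _ → write 0, move right, go to s1
s1 | 0[#]#_#01_   read # → write #, move right, go to s4
s4 | 0#[#]_#01_   read # → write _, move right, go to s2
s2 | 0#_[_]#01_   read _ → write 0, move right, go to s1
s1 | 0#_0[#]01_   read # → write #, move right, go to s4
s4 | 0#_0#[0]1_   read 0 → write _, move right, go to s2
s2 | 0#_0#_[1]_   read 1 → write 0, move right, go to s4
s4 | 0#_0#_0[_]
M halts after 11 transitions.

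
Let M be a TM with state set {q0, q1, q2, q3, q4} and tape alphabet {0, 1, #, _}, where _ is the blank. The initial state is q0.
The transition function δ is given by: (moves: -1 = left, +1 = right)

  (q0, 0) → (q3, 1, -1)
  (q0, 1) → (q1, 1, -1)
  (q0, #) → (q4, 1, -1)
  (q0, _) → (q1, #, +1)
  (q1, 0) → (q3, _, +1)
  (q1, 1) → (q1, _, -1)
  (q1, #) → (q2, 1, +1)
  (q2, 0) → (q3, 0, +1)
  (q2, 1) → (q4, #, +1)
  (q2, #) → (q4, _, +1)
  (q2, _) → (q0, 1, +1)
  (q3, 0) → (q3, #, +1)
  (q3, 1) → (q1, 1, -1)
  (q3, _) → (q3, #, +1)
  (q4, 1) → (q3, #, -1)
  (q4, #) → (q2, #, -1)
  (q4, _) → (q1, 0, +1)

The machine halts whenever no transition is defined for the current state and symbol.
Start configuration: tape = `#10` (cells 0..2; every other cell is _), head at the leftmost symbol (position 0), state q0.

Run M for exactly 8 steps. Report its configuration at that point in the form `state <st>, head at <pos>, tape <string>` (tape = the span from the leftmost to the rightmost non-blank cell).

state q4, head at 2, tape 1#0

q0 | _[#]10   read # → write 1, move -1, go to q4
q4 | [_]110   read _ → write 0, move +1, go to q1
q1 | 0[1]10   read 1 → write _, move -1, go to q1
q1 | [0]_10   read 0 → write _, move +1, go to q3
q3 | _[_]10   read _ → write #, move +1, go to q3
q3 | _#[1]0   read 1 → write 1, move -1, go to q1
q1 | _[#]10   read # → write 1, move +1, go to q2
q2 | _1[1]0   read 1 → write #, move +1, go to q4
q4 | _1#[0]
After 8 steps: state q4, head at 2, tape 1#0.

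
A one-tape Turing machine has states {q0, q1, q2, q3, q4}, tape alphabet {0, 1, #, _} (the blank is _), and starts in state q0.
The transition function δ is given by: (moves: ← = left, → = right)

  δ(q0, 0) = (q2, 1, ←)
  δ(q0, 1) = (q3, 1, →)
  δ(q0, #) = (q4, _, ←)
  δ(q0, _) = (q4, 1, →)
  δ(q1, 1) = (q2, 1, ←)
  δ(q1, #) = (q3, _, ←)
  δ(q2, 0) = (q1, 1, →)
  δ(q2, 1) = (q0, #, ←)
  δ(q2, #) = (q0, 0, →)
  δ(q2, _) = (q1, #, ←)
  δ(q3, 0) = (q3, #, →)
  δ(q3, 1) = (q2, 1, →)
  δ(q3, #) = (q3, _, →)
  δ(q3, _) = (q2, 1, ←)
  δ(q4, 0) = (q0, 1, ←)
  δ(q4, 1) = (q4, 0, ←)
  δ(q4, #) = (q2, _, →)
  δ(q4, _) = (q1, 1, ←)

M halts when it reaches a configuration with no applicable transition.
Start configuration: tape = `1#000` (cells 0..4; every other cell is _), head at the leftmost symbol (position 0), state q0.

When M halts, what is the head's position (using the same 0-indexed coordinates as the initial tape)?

state=q0 head=0 tape=__[1]#000___   (q0,1)→(q3,1,→)
state=q3 head=1 tape=__1[#]000___   (q3,#)→(q3,_,→)
state=q3 head=2 tape=__1_[0]00___   (q3,0)→(q3,#,→)
state=q3 head=3 tape=__1_#[0]0___   (q3,0)→(q3,#,→)
state=q3 head=4 tape=__1_##[0]___   (q3,0)→(q3,#,→)
state=q3 head=5 tape=__1_###[_]__   (q3,_)→(q2,1,←)
state=q2 head=4 tape=__1_##[#]1__   (q2,#)→(q0,0,→)
state=q0 head=5 tape=__1_##0[1]__   (q0,1)→(q3,1,→)
state=q3 head=6 tape=__1_##01[_]_   (q3,_)→(q2,1,←)
state=q2 head=5 tape=__1_##0[1]1_   (q2,1)→(q0,#,←)
state=q0 head=4 tape=__1_##[0]#1_   (q0,0)→(q2,1,←)
state=q2 head=3 tape=__1_#[#]1#1_   (q2,#)→(q0,0,→)
state=q0 head=4 tape=__1_#0[1]#1_   (q0,1)→(q3,1,→)
state=q3 head=5 tape=__1_#01[#]1_   (q3,#)→(q3,_,→)
state=q3 head=6 tape=__1_#01_[1]_   (q3,1)→(q2,1,→)
state=q2 head=7 tape=__1_#01_1[_]   (q2,_)→(q1,#,←)
state=q1 head=6 tape=__1_#01_[1]#   (q1,1)→(q2,1,←)
state=q2 head=5 tape=__1_#01[_]1#   (q2,_)→(q1,#,←)
state=q1 head=4 tape=__1_#0[1]#1#   (q1,1)→(q2,1,←)
state=q2 head=3 tape=__1_#[0]1#1#   (q2,0)→(q1,1,→)
state=q1 head=4 tape=__1_#1[1]#1#   (q1,1)→(q2,1,←)
state=q2 head=3 tape=__1_#[1]1#1#   (q2,1)→(q0,#,←)
state=q0 head=2 tape=__1_[#]#1#1#   (q0,#)→(q4,_,←)
state=q4 head=1 tape=__1[_]_#1#1#   (q4,_)→(q1,1,←)
state=q1 head=0 tape=__[1]1_#1#1#   (q1,1)→(q2,1,←)
state=q2 head=-1 tape=_[_]11_#1#1#   (q2,_)→(q1,#,←)
state=q1 head=-2 tape=[_]#11_#1#1#
At halt the head is at cell -2.

-2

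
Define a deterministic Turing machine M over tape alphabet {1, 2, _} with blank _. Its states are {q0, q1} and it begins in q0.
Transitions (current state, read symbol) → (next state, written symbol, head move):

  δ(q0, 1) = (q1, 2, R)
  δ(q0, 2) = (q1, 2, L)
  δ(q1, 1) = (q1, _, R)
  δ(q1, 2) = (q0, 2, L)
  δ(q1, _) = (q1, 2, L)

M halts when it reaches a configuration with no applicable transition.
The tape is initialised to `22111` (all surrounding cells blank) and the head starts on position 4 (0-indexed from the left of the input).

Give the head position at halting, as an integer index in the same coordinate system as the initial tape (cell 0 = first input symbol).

state=q0 head=4 tape=2211[1]_   (q0,1)→(q1,2,R)
state=q1 head=5 tape=22112[_]   (q1,_)→(q1,2,L)
state=q1 head=4 tape=2211[2]2   (q1,2)→(q0,2,L)
state=q0 head=3 tape=221[1]22   (q0,1)→(q1,2,R)
state=q1 head=4 tape=2212[2]2   (q1,2)→(q0,2,L)
state=q0 head=3 tape=221[2]22   (q0,2)→(q1,2,L)
state=q1 head=2 tape=22[1]222   (q1,1)→(q1,_,R)
state=q1 head=3 tape=22_[2]22   (q1,2)→(q0,2,L)
state=q0 head=2 tape=22[_]222
At halt the head is at cell 2.

2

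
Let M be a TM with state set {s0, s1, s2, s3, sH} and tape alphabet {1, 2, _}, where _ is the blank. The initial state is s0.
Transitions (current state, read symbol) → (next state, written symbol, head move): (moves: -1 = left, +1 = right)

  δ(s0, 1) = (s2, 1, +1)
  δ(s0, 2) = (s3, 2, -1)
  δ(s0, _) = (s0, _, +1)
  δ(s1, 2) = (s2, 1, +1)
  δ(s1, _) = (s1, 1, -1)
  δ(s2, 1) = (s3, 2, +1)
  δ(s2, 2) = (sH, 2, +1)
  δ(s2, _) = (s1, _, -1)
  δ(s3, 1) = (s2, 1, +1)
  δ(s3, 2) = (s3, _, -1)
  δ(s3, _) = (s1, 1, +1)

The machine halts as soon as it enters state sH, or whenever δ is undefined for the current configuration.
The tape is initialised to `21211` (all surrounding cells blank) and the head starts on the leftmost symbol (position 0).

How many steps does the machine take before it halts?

state=s0 head=0 tape=_[2]1211   (s0,2)→(s3,2,-1)
state=s3 head=-1 tape=[_]21211   (s3,_)→(s1,1,+1)
state=s1 head=0 tape=1[2]1211   (s1,2)→(s2,1,+1)
state=s2 head=1 tape=11[1]211   (s2,1)→(s3,2,+1)
state=s3 head=2 tape=112[2]11   (s3,2)→(s3,_,-1)
state=s3 head=1 tape=11[2]_11   (s3,2)→(s3,_,-1)
state=s3 head=0 tape=1[1]__11   (s3,1)→(s2,1,+1)
state=s2 head=1 tape=11[_]_11   (s2,_)→(s1,_,-1)
state=s1 head=0 tape=1[1]__11
M halts after 8 transitions.

8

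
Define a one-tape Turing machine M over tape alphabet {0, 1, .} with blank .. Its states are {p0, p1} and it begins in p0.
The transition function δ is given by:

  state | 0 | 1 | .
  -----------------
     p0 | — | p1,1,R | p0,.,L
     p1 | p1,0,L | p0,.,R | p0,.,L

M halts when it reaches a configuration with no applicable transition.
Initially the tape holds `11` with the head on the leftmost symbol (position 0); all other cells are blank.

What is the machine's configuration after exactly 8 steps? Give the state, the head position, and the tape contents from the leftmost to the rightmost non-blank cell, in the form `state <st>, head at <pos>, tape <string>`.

state p0, head at 0, tape 1

state=p0 head=0 tape=[1]1.   (p0,1)→(p1,1,R)
state=p1 head=1 tape=1[1].   (p1,1)→(p0,.,R)
state=p0 head=2 tape=1.[.]   (p0,.)→(p0,.,L)
state=p0 head=1 tape=1[.].   (p0,.)→(p0,.,L)
state=p0 head=0 tape=[1]..   (p0,1)→(p1,1,R)
state=p1 head=1 tape=1[.].   (p1,.)→(p0,.,L)
state=p0 head=0 tape=[1]..   (p0,1)→(p1,1,R)
state=p1 head=1 tape=1[.].   (p1,.)→(p0,.,L)
state=p0 head=0 tape=[1]..
After 8 steps: state p0, head at 0, tape 1.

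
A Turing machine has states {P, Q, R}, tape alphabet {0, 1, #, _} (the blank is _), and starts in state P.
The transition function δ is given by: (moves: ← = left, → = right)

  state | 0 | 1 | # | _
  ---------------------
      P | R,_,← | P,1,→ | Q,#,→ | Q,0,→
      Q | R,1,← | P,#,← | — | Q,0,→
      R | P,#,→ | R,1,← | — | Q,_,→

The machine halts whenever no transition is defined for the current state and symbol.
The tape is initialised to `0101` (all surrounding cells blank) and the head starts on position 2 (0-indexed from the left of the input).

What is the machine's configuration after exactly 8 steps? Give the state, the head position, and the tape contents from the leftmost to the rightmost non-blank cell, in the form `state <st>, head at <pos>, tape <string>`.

P | 01[0]1   read 0 → write _, move ←, go to R
R | 0[1]_1   read 1 → write 1, move ←, go to R
R | [0]1_1   read 0 → write #, move →, go to P
P | #[1]_1   read 1 → write 1, move →, go to P
P | #1[_]1   read _ → write 0, move →, go to Q
Q | #10[1]   read 1 → write #, move ←, go to P
P | #1[0]#   read 0 → write _, move ←, go to R
R | #[1]_#   read 1 → write 1, move ←, go to R
R | [#]1_#
After 8 steps: state R, head at 0, tape #1_#.

state R, head at 0, tape #1_#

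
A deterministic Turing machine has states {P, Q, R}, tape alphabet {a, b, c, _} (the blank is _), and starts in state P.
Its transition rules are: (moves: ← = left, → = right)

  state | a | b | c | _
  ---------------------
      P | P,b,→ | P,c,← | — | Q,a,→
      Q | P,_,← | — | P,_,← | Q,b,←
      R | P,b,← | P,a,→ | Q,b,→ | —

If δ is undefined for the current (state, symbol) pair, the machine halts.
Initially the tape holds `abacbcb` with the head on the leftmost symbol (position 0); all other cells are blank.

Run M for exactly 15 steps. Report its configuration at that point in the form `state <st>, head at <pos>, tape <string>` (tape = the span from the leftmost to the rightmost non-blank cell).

state=P head=0 tape=_[a]bacbcb   (P,a)→(P,b,→)
state=P head=1 tape=_b[b]acbcb   (P,b)→(P,c,←)
state=P head=0 tape=_[b]cacbcb   (P,b)→(P,c,←)
state=P head=-1 tape=[_]ccacbcb   (P,_)→(Q,a,→)
state=Q head=0 tape=a[c]cacbcb   (Q,c)→(P,_,←)
state=P head=-1 tape=[a]_cacbcb   (P,a)→(P,b,→)
state=P head=0 tape=b[_]cacbcb   (P,_)→(Q,a,→)
state=Q head=1 tape=ba[c]acbcb   (Q,c)→(P,_,←)
state=P head=0 tape=b[a]_acbcb   (P,a)→(P,b,→)
state=P head=1 tape=bb[_]acbcb   (P,_)→(Q,a,→)
state=Q head=2 tape=bba[a]cbcb   (Q,a)→(P,_,←)
state=P head=1 tape=bb[a]_cbcb   (P,a)→(P,b,→)
state=P head=2 tape=bbb[_]cbcb   (P,_)→(Q,a,→)
state=Q head=3 tape=bbba[c]bcb   (Q,c)→(P,_,←)
state=P head=2 tape=bbb[a]_bcb   (P,a)→(P,b,→)
state=P head=3 tape=bbbb[_]bcb
After 15 steps: state P, head at 3, tape bbbb_bcb.

state P, head at 3, tape bbbb_bcb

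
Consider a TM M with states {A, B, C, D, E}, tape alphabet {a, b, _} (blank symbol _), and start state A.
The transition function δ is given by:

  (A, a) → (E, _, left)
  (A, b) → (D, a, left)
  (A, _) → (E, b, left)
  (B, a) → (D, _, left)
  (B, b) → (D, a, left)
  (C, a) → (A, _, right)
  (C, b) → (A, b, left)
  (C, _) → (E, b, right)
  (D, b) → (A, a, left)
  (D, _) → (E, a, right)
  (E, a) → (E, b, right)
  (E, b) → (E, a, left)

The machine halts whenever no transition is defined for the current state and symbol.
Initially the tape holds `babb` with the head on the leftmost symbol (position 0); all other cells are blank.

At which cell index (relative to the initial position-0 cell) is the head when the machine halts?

-2

A | __[b]abb   read b → write a, move left, go to D
D | _[_]aabb   read _ → write a, move right, go to E
E | _a[a]abb   read a → write b, move right, go to E
E | _ab[a]bb   read a → write b, move right, go to E
E | _abb[b]b   read b → write a, move left, go to E
E | _ab[b]ab   read b → write a, move left, go to E
E | _a[b]aab   read b → write a, move left, go to E
E | _[a]aaab   read a → write b, move right, go to E
E | _b[a]aab   read a → write b, move right, go to E
E | _bb[a]ab   read a → write b, move right, go to E
E | _bbb[a]b   read a → write b, move right, go to E
E | _bbbb[b]   read b → write a, move left, go to E
E | _bbb[b]a   read b → write a, move left, go to E
E | _bb[b]aa   read b → write a, move left, go to E
E | _b[b]aaa   read b → write a, move left, go to E
E | _[b]aaaa   read b → write a, move left, go to E
E | [_]aaaaa
At halt the head is at cell -2.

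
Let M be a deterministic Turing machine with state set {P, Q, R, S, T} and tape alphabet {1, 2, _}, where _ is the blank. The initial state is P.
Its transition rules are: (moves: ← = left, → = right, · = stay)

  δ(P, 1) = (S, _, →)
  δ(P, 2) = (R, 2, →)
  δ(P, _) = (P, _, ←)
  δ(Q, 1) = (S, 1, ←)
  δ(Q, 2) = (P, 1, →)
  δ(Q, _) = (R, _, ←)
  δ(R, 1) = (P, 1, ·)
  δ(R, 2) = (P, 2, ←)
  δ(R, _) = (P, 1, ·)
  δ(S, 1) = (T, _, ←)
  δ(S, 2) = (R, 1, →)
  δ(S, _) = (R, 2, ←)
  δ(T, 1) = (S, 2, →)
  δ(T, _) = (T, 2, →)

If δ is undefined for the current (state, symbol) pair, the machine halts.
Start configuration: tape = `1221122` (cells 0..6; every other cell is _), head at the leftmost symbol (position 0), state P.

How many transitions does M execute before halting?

state=P head=0 tape=[1]221122   (P,1)→(S,_,→)
state=S head=1 tape=_[2]21122   (S,2)→(R,1,→)
state=R head=2 tape=_1[2]1122   (R,2)→(P,2,←)
state=P head=1 tape=_[1]21122   (P,1)→(S,_,→)
state=S head=2 tape=__[2]1122   (S,2)→(R,1,→)
state=R head=3 tape=__1[1]122   (R,1)→(P,1,·)
state=P head=3 tape=__1[1]122   (P,1)→(S,_,→)
state=S head=4 tape=__1_[1]22   (S,1)→(T,_,←)
state=T head=3 tape=__1[_]_22   (T,_)→(T,2,→)
state=T head=4 tape=__12[_]22   (T,_)→(T,2,→)
state=T head=5 tape=__122[2]2
M halts after 10 transitions.

10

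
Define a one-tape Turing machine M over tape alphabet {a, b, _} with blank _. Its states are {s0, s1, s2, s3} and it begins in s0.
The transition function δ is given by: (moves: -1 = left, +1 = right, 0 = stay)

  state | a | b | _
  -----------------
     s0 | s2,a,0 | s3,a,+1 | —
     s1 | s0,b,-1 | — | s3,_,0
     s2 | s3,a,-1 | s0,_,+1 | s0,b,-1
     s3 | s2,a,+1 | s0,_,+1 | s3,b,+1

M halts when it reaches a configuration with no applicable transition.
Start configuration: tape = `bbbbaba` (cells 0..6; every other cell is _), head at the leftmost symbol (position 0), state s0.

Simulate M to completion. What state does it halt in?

s0

state=s0 head=0 tape=[b]bbbaba__   (s0,b)→(s3,a,+1)
state=s3 head=1 tape=a[b]bbaba__   (s3,b)→(s0,_,+1)
state=s0 head=2 tape=a_[b]baba__   (s0,b)→(s3,a,+1)
state=s3 head=3 tape=a_a[b]aba__   (s3,b)→(s0,_,+1)
state=s0 head=4 tape=a_a_[a]ba__   (s0,a)→(s2,a,0)
state=s2 head=4 tape=a_a_[a]ba__   (s2,a)→(s3,a,-1)
state=s3 head=3 tape=a_a[_]aba__   (s3,_)→(s3,b,+1)
state=s3 head=4 tape=a_ab[a]ba__   (s3,a)→(s2,a,+1)
state=s2 head=5 tape=a_aba[b]a__   (s2,b)→(s0,_,+1)
state=s0 head=6 tape=a_aba_[a]__   (s0,a)→(s2,a,0)
state=s2 head=6 tape=a_aba_[a]__   (s2,a)→(s3,a,-1)
state=s3 head=5 tape=a_aba[_]a__   (s3,_)→(s3,b,+1)
state=s3 head=6 tape=a_abab[a]__   (s3,a)→(s2,a,+1)
state=s2 head=7 tape=a_ababa[_]_   (s2,_)→(s0,b,-1)
state=s0 head=6 tape=a_abab[a]b_   (s0,a)→(s2,a,0)
state=s2 head=6 tape=a_abab[a]b_   (s2,a)→(s3,a,-1)
state=s3 head=5 tape=a_aba[b]ab_   (s3,b)→(s0,_,+1)
state=s0 head=6 tape=a_aba_[a]b_   (s0,a)→(s2,a,0)
state=s2 head=6 tape=a_aba_[a]b_   (s2,a)→(s3,a,-1)
state=s3 head=5 tape=a_aba[_]ab_   (s3,_)→(s3,b,+1)
state=s3 head=6 tape=a_abab[a]b_   (s3,a)→(s2,a,+1)
state=s2 head=7 tape=a_ababa[b]_   (s2,b)→(s0,_,+1)
state=s0 head=8 tape=a_ababa_[_]
No transition is defined for (s0, _); M halts in state s0.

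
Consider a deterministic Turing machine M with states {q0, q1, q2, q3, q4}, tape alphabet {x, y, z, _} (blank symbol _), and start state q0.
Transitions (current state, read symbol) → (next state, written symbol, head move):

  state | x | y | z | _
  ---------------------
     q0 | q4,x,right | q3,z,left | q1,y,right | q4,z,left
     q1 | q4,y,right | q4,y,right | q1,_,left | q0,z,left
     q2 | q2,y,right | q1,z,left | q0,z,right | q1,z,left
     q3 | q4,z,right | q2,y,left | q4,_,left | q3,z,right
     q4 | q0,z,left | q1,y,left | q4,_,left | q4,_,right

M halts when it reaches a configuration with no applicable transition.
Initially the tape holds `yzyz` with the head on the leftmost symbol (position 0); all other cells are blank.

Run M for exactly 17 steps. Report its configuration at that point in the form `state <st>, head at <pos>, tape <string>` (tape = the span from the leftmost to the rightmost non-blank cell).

q0 | __[y]zyz   read y → write z, move left, go to q3
q3 | _[_]zzyz   read _ → write z, move right, go to q3
q3 | _z[z]zyz   read z → write _, move left, go to q4
q4 | _[z]_zyz   read z → write _, move left, go to q4
q4 | [_]__zyz   read _ → write _, move right, go to q4
q4 | _[_]_zyz   read _ → write _, move right, go to q4
q4 | __[_]zyz   read _ → write _, move right, go to q4
q4 | ___[z]yz   read z → write _, move left, go to q4
q4 | __[_]_yz   read _ → write _, move right, go to q4
q4 | ___[_]yz   read _ → write _, move right, go to q4
q4 | ____[y]z   read y → write y, move left, go to q1
q1 | ___[_]yz   read _ → write z, move left, go to q0
q0 | __[_]zyz   read _ → write z, move left, go to q4
q4 | _[_]zzyz   read _ → write _, move right, go to q4
q4 | __[z]zyz   read z → write _, move left, go to q4
q4 | _[_]_zyz   read _ → write _, move right, go to q4
q4 | __[_]zyz   read _ → write _, move right, go to q4
q4 | ___[z]yz
After 17 steps: state q4, head at 1, tape zyz.

state q4, head at 1, tape zyz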